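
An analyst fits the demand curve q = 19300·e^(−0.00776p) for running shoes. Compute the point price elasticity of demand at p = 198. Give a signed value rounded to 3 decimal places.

dq/dp = −0.00776·q = -32.2206. At p = 198, q = 4152.15.
Ed = (dq/dp)·(p/q) = (-32.2206) × (198/4152.15) = -1.53648

-1.536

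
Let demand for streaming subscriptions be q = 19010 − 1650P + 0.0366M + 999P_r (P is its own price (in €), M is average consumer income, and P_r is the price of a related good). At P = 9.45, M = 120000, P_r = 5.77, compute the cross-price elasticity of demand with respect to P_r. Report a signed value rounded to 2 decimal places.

At the given values, q = 19010 − 1650(9.45) + 0.0366(120000) + 999(5.77) = 13573.73.
∂q/∂P_r = 999.
E = (999) × (5.77/13573.73) = 0.4246…

0.42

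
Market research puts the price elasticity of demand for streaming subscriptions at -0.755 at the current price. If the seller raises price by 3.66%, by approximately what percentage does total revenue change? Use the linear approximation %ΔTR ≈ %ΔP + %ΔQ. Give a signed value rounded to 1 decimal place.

%ΔQ ≈ Ed × %ΔP = (-0.755) × (+3.66%) = -2.7633%
%ΔTR ≈ %ΔP + %ΔQ = (+3.66%) + (-2.7633%) = +0.8967%

+0.9%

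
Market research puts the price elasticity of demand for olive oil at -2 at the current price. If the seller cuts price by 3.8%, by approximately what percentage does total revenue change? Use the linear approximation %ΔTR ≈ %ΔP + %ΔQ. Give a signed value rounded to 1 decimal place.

+3.8%

%ΔQ ≈ Ed × %ΔP = (-2) × (-3.8%) = +7.6000%
%ΔTR ≈ %ΔP + %ΔQ = (-3.8%) + (+7.6000%) = +3.8000%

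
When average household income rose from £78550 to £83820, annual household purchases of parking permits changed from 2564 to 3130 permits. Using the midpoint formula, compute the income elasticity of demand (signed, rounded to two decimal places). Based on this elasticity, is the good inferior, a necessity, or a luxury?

3.06; luxury

%ΔQ = (3130 − 2564)/[( 2564 + 3130)/2] = 566/2847 = 0.198805…
%ΔIncome = (83820 − 78550)/[( 78550 + 83820)/2] = 5270/81185 = 0.064913…
E_income = (566/2847) / (5270/81185) = 3.0626…
E_income > 1 ⇒ normal good, luxury.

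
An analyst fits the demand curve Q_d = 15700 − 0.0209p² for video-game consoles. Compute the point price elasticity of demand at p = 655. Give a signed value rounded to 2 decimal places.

dQ_d/dp = −2·0.0209·p = -27.379. At p = 655, Q_d = 6733.3775.
Ed = (dQ_d/dp)·(p/Q_d) = (-27.379) × (655/6733.3775) = -2.6633…

-2.66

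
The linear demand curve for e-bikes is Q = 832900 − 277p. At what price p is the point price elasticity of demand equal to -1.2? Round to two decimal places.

1640.11

Ed = −277p/(832900 − 277p). Set this equal to -1.2:
277p = 1.2·(832900 − 277p) ⇒ 277p(1 + 1.2) = 1.2·832900
p = 1.2·832900 / (277·2.2) = 1640.1050…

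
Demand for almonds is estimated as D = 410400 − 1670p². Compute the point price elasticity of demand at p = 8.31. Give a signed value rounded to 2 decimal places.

-0.78

dD/dp = −2·1670·p = -27755.4. At p = 8.31, D = 295076.313.
Ed = (dD/dp)·(p/D) = (-27755.4) × (8.31/295076.313) = -0.7816…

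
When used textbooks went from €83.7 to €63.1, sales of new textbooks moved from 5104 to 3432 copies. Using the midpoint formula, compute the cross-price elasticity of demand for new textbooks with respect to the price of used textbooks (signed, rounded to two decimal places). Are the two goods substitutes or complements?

%ΔQ_{new textbooks} = (3432 − 5104)/avg = -1672/4268 = -0.391752…
%ΔP_{used textbooks} = (63.1 − 83.7)/avg = -20.6/73.4 = -0.280653…
E_cross = (-1672/4268) / (-20.6/73.4) = 1.3958…
E_cross > 0 ⇒ the goods are substitutes.

1.40; substitutes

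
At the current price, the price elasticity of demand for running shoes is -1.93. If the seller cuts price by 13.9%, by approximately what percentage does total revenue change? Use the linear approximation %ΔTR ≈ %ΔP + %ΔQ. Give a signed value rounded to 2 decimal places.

%ΔQ ≈ Ed × %ΔP = (-1.93) × (-13.9%) = +26.8270%
%ΔTR ≈ %ΔP + %ΔQ = (-13.9%) + (+26.8270%) = +12.9270%

+12.93%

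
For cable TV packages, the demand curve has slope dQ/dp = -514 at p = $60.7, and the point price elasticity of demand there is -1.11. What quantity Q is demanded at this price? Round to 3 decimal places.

Ed = (dQ/dp)·(p/Q) ⇒ Q = (dQ/dp)·p/Ed = (-514)·60.7/(-1.11) = 28107.92792…

28107.928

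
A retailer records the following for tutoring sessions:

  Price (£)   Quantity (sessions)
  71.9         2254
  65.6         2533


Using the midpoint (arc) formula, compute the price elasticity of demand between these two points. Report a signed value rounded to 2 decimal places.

-1.27

%ΔQ = (2533 − 2254) / [(2254 + 2533)/2] = 279/2393.5 = 0.116565…
%ΔP = (65.6 − 71.9) / [(71.9 + 65.6)/2] = -6.3/68.75 = -0.091636…
Arc Ed = %ΔQ / %ΔP = (279/2393.5) / (-6.3/68.75) = -1.2720…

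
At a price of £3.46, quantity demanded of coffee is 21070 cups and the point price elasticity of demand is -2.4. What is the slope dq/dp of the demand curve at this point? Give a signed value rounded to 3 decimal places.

-14615.029

Ed = (dq/dp)·(p/q) ⇒ dq/dp = Ed·q/p = (-2.4)·21070/3.46 = -14615.02890…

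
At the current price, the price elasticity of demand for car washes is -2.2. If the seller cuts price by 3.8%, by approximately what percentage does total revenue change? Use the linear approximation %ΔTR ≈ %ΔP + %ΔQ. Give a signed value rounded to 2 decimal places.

+4.56%

%ΔQ ≈ Ed × %ΔP = (-2.2) × (-3.8%) = +8.3600%
%ΔTR ≈ %ΔP + %ΔQ = (-3.8%) + (+8.3600%) = +4.5600%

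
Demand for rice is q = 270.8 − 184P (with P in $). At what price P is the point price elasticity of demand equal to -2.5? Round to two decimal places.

Ed = −184P/(270.8 − 184P). Set this equal to -2.5:
184P = 2.5·(270.8 − 184P) ⇒ 184P(1 + 2.5) = 2.5·270.8
P = 2.5·270.8 / (184·3.5) = 1.0512…

1.05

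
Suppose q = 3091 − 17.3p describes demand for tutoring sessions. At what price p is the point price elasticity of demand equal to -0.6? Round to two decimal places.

Ed = −17.3p/(3091 − 17.3p). Set this equal to -0.6:
17.3p = 0.6·(3091 − 17.3p) ⇒ 17.3p(1 + 0.6) = 0.6·3091
p = 0.6·3091 / (17.3·1.6) = 67.0014…

67.00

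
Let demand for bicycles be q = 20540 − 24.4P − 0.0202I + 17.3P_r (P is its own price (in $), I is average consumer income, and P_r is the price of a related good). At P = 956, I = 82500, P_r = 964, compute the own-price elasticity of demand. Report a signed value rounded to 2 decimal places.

-1.91

At the given values, q = 20540 − 24.4(956) − 0.0202(82500) + 17.3(964) = 12224.3.
∂q/∂P = −24.4.
E = (-24.4) × (956/12224.3) = -1.9081…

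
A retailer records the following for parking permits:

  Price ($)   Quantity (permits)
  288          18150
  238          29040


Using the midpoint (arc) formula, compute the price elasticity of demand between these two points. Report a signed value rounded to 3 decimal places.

%ΔQ = (29040 − 18150) / [(18150 + 29040)/2] = 10890/23595 = 0.461538…
%ΔP = (238 − 288) / [(288 + 238)/2] = -50/263 = -0.190114…
Arc Ed = %ΔQ / %ΔP = (10890/23595) / (-50/263) = -2.42769…

-2.428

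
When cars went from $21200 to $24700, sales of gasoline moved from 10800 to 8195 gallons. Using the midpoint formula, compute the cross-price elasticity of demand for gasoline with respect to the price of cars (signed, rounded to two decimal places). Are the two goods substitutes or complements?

-1.80; complements

%ΔQ_{gasoline} = (8195 − 10800)/avg = -2605/9497.5 = -0.274282…
%ΔP_{cars} = (24700 − 21200)/avg = 3500/22950 = 0.152505…
E_cross = (-2605/9497.5) / (3500/22950) = -1.7985…
E_cross < 0 ⇒ the goods are complements.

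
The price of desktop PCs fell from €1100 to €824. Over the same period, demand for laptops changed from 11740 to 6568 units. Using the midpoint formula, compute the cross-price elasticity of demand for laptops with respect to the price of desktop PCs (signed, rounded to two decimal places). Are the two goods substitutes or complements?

%ΔQ_{laptops} = (6568 − 11740)/avg = -5172/9154 = -0.564998…
%ΔP_{desktop PCs} = (824 − 1100)/avg = -276/962 = -0.286902…
E_cross = (-5172/9154) / (-276/962) = 1.9693…
E_cross > 0 ⇒ the goods are substitutes.

1.97; substitutes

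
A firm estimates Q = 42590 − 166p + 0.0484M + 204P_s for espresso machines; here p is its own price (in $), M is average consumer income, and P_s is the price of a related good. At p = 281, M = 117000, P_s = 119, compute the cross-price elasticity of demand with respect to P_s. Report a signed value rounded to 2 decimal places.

0.94

At the given values, Q = 42590 − 166(281) + 0.0484(117000) + 204(119) = 25882.8.
∂Q/∂P_s = 204.
E = (204) × (119/25882.8) = 0.9379…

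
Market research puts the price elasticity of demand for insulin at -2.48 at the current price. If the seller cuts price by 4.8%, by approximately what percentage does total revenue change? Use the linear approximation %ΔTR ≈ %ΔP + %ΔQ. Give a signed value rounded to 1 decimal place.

%ΔQ ≈ Ed × %ΔP = (-2.48) × (-4.8%) = +11.9040%
%ΔTR ≈ %ΔP + %ΔQ = (-4.8%) + (+11.9040%) = +7.1040%

+7.1%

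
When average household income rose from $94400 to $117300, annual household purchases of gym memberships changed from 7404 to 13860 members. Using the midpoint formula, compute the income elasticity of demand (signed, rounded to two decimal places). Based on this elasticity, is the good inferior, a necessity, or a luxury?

%ΔQ = (13860 − 7404)/[( 7404 + 13860)/2] = 6456/10632 = 0.607223…
%ΔIncome = (117300 − 94400)/[( 94400 + 117300)/2] = 22900/105850 = 0.216343…
E_income = (6456/10632) / (22900/105850) = 2.8067…
E_income > 1 ⇒ normal good, luxury.

2.81; luxury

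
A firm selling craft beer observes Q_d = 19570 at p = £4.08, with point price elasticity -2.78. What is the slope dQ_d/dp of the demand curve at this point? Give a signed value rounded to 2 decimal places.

-13334.46

Ed = (dQ_d/dp)·(p/Q_d) ⇒ dQ_d/dp = Ed·Q_d/p = (-2.78)·19570/4.08 = -13334.4607…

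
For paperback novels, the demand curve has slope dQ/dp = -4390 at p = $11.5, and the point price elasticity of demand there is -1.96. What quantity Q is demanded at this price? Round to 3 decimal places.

25757.653

Ed = (dQ/dp)·(p/Q) ⇒ Q = (dQ/dp)·p/Ed = (-4390)·11.5/(-1.96) = 25757.65306…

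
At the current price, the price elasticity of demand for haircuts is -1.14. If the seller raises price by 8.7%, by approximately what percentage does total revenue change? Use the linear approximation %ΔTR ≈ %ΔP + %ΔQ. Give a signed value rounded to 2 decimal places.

%ΔQ ≈ Ed × %ΔP = (-1.14) × (+8.7%) = -9.9180%
%ΔTR ≈ %ΔP + %ΔQ = (+8.7%) + (-9.9180%) = -1.2180%

-1.22%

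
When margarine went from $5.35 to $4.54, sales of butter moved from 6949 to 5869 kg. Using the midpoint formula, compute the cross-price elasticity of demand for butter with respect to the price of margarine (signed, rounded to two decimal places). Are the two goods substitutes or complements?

1.03; substitutes

%ΔQ_{butter} = (5869 − 6949)/avg = -1080/6409 = -0.168513…
%ΔP_{margarine} = (4.54 − 5.35)/avg = -0.81/4.945 = -0.163801…
E_cross = (-1080/6409) / (-0.81/4.945) = 1.0287…
E_cross > 0 ⇒ the goods are substitutes.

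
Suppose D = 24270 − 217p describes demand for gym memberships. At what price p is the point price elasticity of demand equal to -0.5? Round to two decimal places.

37.28

Ed = −217p/(24270 − 217p). Set this equal to -0.5:
217p = 0.5·(24270 − 217p) ⇒ 217p(1 + 0.5) = 0.5·24270
p = 0.5·24270 / (217·1.5) = 37.2811…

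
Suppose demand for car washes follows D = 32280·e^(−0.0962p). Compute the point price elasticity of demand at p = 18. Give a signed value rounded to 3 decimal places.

-1.732

dD/dp = −0.0962·D = -549.648. At p = 18, D = 5713.59.
Ed = (dD/dp)·(p/D) = (-549.648) × (18/5713.59) = -1.7316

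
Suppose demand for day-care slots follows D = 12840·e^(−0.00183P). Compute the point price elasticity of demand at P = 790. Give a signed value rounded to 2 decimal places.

dD/dP = −0.00183·D = -5.5355. At P = 790, D = 3024.86.
Ed = (dD/dP)·(P/D) = (-5.5355) × (790/3024.86) = -1.4457

-1.45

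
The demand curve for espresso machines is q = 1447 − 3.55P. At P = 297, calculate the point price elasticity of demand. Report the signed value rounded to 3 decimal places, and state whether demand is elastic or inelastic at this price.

-2.685; elastic

dq/dP = −3.55. At P = 297, q = 1447 − 3.55(297) = 392.65.
Ed = (dq/dP)·(P/q) = −3.55 × (297/392.65) = -2.68521…
|Ed| = 2.685 > 1, so demand is elastic.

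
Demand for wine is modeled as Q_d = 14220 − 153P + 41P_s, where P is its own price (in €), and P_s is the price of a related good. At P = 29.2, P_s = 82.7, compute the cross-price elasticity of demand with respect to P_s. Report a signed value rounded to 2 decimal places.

0.26

At the given values, Q_d = 14220 − 153(29.2) + 41(82.7) = 13143.1.
∂Q_d/∂P_s = 41.
E = (41) × (82.7/13143.1) = 0.2579…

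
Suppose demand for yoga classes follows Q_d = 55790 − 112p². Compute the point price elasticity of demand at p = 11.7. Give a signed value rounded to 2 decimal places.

-0.76

dQ_d/dp = −2·112·p = -2620.8. At p = 11.7, Q_d = 40458.32.
Ed = (dQ_d/dp)·(p/Q_d) = (-2620.8) × (11.7/40458.32) = -0.7578…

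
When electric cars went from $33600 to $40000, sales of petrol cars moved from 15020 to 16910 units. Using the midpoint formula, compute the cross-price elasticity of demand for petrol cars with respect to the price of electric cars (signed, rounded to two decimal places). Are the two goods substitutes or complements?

%ΔQ_{petrol cars} = (16910 − 15020)/avg = 1890/15965 = 0.118383…
%ΔP_{electric cars} = (40000 − 33600)/avg = 6400/36800 = 0.173913…
E_cross = (1890/15965) / (6400/36800) = 0.6807…
E_cross > 0 ⇒ the goods are substitutes.

0.68; substitutes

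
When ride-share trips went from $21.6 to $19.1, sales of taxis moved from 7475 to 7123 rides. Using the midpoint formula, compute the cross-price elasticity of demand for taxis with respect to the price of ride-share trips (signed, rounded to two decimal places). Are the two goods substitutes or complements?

0.39; substitutes

%ΔQ_{taxis} = (7123 − 7475)/avg = -352/7299 = -0.048225…
%ΔP_{ride-share trips} = (19.1 − 21.6)/avg = -2.5/20.35 = -0.122850…
E_cross = (-352/7299) / (-2.5/20.35) = 0.3925…
E_cross > 0 ⇒ the goods are substitutes.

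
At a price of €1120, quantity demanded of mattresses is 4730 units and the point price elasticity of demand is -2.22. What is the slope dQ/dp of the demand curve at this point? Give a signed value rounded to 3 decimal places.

-9.376

Ed = (dQ/dp)·(p/Q) ⇒ dQ/dp = Ed·Q/p = (-2.22)·4730/1120 = -9.37553…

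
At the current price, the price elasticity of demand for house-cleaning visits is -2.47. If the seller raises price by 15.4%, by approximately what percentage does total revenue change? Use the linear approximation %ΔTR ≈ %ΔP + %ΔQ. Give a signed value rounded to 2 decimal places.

%ΔQ ≈ Ed × %ΔP = (-2.47) × (+15.4%) = -38.0380%
%ΔTR ≈ %ΔP + %ΔQ = (+15.4%) + (-38.0380%) = -22.6380%

-22.64%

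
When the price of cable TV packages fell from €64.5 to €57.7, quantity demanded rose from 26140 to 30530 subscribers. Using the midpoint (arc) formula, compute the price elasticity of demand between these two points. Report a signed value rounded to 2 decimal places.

-1.39

%ΔQ = (30530 − 26140) / [(26140 + 30530)/2] = 4390/28335 = 0.154932…
%ΔP = (57.7 − 64.5) / [(64.5 + 57.7)/2] = -6.8/61.1 = -0.111292…
Arc Ed = %ΔQ / %ΔP = (4390/28335) / (-6.8/61.1) = -1.3921…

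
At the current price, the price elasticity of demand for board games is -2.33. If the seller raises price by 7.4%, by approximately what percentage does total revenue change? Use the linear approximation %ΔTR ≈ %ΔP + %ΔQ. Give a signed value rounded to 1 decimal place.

-9.8%

%ΔQ ≈ Ed × %ΔP = (-2.33) × (+7.4%) = -17.2420%
%ΔTR ≈ %ΔP + %ΔQ = (+7.4%) + (-17.2420%) = -9.8420%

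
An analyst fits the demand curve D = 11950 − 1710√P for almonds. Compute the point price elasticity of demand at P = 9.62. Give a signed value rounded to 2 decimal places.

-0.40

dD/dP = −1710/(2√P) = -275.663. At P = 9.62, D = 6646.24.
Ed = (dD/dP)·(P/D) = (-275.663) × (9.62/6646.24) = -0.3990…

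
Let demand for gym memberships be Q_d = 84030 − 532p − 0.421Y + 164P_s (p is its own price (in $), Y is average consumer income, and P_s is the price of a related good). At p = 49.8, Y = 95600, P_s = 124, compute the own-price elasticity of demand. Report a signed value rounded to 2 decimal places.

-0.70

At the given values, Q_d = 84030 − 532(49.8) − 0.421(95600) + 164(124) = 37624.8.
∂Q_d/∂p = −532.
E = (-532) × (49.8/37624.8) = -0.7041…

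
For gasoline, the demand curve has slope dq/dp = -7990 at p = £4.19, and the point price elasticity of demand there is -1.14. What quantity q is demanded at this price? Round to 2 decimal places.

29366.75

Ed = (dq/dp)·(p/q) ⇒ q = (dq/dp)·p/Ed = (-7990)·4.19/(-1.14) = 29366.7543…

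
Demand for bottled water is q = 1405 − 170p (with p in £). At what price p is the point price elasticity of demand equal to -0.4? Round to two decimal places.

Ed = −170p/(1405 − 170p). Set this equal to -0.4:
170p = 0.4·(1405 − 170p) ⇒ 170p(1 + 0.4) = 0.4·1405
p = 0.4·1405 / (170·1.4) = 2.3613…

2.36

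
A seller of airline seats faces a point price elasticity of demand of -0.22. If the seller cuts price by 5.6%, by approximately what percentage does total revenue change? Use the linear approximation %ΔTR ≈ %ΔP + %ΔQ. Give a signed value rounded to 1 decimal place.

-4.4%

%ΔQ ≈ Ed × %ΔP = (-0.22) × (-5.6%) = +1.2320%
%ΔTR ≈ %ΔP + %ΔQ = (-5.6%) + (+1.2320%) = -4.3680%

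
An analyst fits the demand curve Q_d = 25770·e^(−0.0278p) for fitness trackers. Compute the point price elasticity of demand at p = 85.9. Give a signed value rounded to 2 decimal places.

dQ_d/dp = −0.0278·Q_d = -65.7742. At p = 85.9, Q_d = 2365.98.
Ed = (dQ_d/dp)·(p/Q_d) = (-65.7742) × (85.9/2365.98) = -2.3880…

-2.39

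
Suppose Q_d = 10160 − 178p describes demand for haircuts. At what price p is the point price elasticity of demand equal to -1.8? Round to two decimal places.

36.69

Ed = −178p/(10160 − 178p). Set this equal to -1.8:
178p = 1.8·(10160 − 178p) ⇒ 178p(1 + 1.8) = 1.8·10160
p = 1.8·10160 / (178·2.8) = 36.6934…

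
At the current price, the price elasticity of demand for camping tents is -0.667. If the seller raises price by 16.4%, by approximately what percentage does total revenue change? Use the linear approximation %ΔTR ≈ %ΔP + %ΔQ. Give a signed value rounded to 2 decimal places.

+5.46%

%ΔQ ≈ Ed × %ΔP = (-0.667) × (+16.4%) = -10.9388%
%ΔTR ≈ %ΔP + %ΔQ = (+16.4%) + (-10.9388%) = +5.4612%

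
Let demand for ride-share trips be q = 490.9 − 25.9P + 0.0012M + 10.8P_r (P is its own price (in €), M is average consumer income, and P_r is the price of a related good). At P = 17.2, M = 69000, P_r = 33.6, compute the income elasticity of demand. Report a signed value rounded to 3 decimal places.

0.169

At the given values, q = 490.9 − 25.9(17.2) + 0.0012(69000) + 10.8(33.6) = 491.1.
∂q/∂M = 0.0012.
E = (0.0012) × (69000/491.1) = 0.16860…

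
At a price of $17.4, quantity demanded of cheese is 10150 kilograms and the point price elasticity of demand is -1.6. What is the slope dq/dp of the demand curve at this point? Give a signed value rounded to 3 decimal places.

-933.333

Ed = (dq/dp)·(p/q) ⇒ dq/dp = Ed·q/p = (-1.6)·10150/17.4 = -933.33333…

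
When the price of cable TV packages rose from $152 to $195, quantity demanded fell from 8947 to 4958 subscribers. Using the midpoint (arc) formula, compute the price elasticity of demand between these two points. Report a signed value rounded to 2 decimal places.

-2.32

%ΔQ = (4958 − 8947) / [(8947 + 4958)/2] = -3989/6952.5 = -0.573750…
%ΔP = (195 − 152) / [(152 + 195)/2] = 43/173.5 = 0.247838…
Arc Ed = %ΔQ / %ΔP = (-3989/6952.5) / (43/173.5) = -2.3150…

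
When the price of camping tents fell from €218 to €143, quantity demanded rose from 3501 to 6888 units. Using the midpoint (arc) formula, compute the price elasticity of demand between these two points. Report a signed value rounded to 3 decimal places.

-1.569

%ΔQ = (6888 − 3501) / [(3501 + 6888)/2] = 3387/5194.5 = 0.652035…
%ΔP = (143 − 218) / [(218 + 143)/2] = -75/180.5 = -0.415512…
Arc Ed = %ΔQ / %ΔP = (3387/5194.5) / (-75/180.5) = -1.56923…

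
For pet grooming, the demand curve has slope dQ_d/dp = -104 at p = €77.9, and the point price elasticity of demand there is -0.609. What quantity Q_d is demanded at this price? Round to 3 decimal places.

Ed = (dQ_d/dp)·(p/Q_d) ⇒ Q_d = (dQ_d/dp)·p/Ed = (-104)·77.9/(-0.609) = 13303.11986…

13303.120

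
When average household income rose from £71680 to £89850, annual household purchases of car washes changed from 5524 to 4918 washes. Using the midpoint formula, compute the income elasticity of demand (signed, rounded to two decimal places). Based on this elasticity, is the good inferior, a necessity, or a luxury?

-0.52; inferior

%ΔQ = (4918 − 5524)/[( 5524 + 4918)/2] = -606/5221 = -0.116069…
%ΔIncome = (89850 − 71680)/[( 71680 + 89850)/2] = 18170/80765 = 0.224973…
E_income = (-606/5221) / (18170/80765) = -0.5159…
E_income < 0 ⇒ inferior good.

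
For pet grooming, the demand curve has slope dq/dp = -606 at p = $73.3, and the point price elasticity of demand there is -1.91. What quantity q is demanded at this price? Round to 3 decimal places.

23256.440

Ed = (dq/dp)·(p/q) ⇒ q = (dq/dp)·p/Ed = (-606)·73.3/(-1.91) = 23256.43979…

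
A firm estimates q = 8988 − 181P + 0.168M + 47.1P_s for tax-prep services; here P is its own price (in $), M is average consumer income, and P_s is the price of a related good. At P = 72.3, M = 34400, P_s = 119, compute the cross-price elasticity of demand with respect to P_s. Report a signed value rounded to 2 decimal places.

At the given values, q = 8988 − 181(72.3) + 0.168(34400) + 47.1(119) = 7285.8.
∂q/∂P_s = 47.1.
E = (47.1) × (119/7285.8) = 0.7692…

0.77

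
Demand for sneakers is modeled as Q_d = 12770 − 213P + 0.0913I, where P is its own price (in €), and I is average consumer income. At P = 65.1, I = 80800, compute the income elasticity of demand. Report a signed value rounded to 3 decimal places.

1.175

At the given values, Q_d = 12770 − 213(65.1) + 0.0913(80800) = 6280.74.
∂Q_d/∂I = 0.0913.
E = (0.0913) × (80800/6280.74) = 1.17454…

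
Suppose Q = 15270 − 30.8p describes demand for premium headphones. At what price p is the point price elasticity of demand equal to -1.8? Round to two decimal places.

318.72

Ed = −30.8p/(15270 − 30.8p). Set this equal to -1.8:
30.8p = 1.8·(15270 − 30.8p) ⇒ 30.8p(1 + 1.8) = 1.8·15270
p = 1.8·15270 / (30.8·2.8) = 318.7152…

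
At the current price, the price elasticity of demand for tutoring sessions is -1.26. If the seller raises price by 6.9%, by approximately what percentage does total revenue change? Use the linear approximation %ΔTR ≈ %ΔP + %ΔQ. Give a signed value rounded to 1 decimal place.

-1.8%

%ΔQ ≈ Ed × %ΔP = (-1.26) × (+6.9%) = -8.6940%
%ΔTR ≈ %ΔP + %ΔQ = (+6.9%) + (-8.6940%) = -1.7940%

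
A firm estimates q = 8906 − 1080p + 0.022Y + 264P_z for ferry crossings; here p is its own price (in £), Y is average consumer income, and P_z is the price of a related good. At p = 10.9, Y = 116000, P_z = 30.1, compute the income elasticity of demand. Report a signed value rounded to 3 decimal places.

At the given values, q = 8906 − 1080(10.9) + 0.022(116000) + 264(30.1) = 7632.4.
∂q/∂Y = 0.022.
E = (0.022) × (116000/7632.4) = 0.33436…

0.334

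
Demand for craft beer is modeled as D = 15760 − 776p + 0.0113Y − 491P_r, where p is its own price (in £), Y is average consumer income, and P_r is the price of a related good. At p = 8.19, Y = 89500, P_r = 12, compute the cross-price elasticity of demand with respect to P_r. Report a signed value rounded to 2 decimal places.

At the given values, D = 15760 − 776(8.19) + 0.0113(89500) − 491(12) = 4523.91.
∂D/∂P_r = -491.
E = (-491) × (12/4523.91) = -1.3024…

-1.30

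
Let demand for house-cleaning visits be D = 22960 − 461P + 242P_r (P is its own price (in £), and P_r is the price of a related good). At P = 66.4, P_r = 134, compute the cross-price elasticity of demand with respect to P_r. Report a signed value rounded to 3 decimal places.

1.309

At the given values, D = 22960 − 461(66.4) + 242(134) = 24777.6.
∂D/∂P_r = 242.
E = (242) × (134/24777.6) = 1.30876…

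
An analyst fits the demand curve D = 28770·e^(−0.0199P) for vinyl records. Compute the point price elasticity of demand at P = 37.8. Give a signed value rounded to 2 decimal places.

dD/dP = −0.0199·D = -269.841. At P = 37.8, D = 13559.8.
Ed = (dD/dP)·(P/D) = (-269.841) × (37.8/13559.8) = -0.7522…

-0.75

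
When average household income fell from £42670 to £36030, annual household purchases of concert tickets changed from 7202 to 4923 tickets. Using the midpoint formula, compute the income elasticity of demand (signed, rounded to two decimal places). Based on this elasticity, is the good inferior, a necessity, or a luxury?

%ΔQ = (4923 − 7202)/[( 7202 + 4923)/2] = -2279/6062.5 = -0.375917…
%ΔIncome = (36030 − 42670)/[( 42670 + 36030)/2] = -6640/39350 = -0.168742…
E_income = (-2279/6062.5) / (-6640/39350) = 2.2277…
E_income > 1 ⇒ normal good, luxury.

2.23; luxury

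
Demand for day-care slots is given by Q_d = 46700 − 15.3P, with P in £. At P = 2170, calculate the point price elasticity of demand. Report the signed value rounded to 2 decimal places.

dQ_d/dP = −15.3. At P = 2170, Q_d = 46700 − 15.3(2170) = 13499.
Ed = (dQ_d/dP)·(P/Q_d) = −15.3 × (2170/13499) = -2.4595…

-2.46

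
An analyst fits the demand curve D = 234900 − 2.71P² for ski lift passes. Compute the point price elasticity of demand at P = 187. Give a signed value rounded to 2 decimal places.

-1.35

dD/dP = −2·2.71·P = -1013.54. At P = 187, D = 140134.01.
Ed = (dD/dP)·(P/D) = (-1013.54) × (187/140134.01) = -1.3525…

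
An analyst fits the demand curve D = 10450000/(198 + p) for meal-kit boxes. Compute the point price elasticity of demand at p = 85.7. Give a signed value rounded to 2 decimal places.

dD/dp = −10450000/(198 + p)² = -129.837. At p = 85.7, D = 36834.7.
Ed = (dD/dp)·(p/D) = (-129.837) × (85.7/36834.7) = -0.3020…

-0.30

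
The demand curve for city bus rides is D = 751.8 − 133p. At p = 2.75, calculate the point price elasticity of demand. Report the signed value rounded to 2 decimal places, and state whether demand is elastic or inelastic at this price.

dD/dp = −133. At p = 2.75, D = 751.8 − 133(2.75) = 386.05.
Ed = (dD/dp)·(p/D) = −133 × (2.75/386.05) = -0.9474…
|Ed| = 0.95 < 1, so demand is inelastic.

-0.95; inelastic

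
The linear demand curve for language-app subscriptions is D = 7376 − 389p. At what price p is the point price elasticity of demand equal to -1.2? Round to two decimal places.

10.34

Ed = −389p/(7376 − 389p). Set this equal to -1.2:
389p = 1.2·(7376 − 389p) ⇒ 389p(1 + 1.2) = 1.2·7376
p = 1.2·7376 / (389·2.2) = 10.3426…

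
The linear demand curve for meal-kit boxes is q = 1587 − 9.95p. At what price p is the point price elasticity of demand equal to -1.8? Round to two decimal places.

Ed = −9.95p/(1587 − 9.95p). Set this equal to -1.8:
9.95p = 1.8·(1587 − 9.95p) ⇒ 9.95p(1 + 1.8) = 1.8·1587
p = 1.8·1587 / (9.95·2.8) = 102.5340…

102.53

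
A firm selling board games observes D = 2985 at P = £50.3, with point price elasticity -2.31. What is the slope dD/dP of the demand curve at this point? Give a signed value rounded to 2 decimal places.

-137.08

Ed = (dD/dP)·(P/D) ⇒ dD/dP = Ed·D/P = (-2.31)·2985/50.3 = -137.0844…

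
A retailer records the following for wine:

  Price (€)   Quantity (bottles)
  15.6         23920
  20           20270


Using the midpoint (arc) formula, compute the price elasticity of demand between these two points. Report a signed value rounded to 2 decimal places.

-0.67

%ΔQ = (20270 − 23920) / [(23920 + 20270)/2] = -3650/22095 = -0.165195…
%ΔP = (20 − 15.6) / [(15.6 + 20)/2] = 4.4/17.8 = 0.247191…
Arc Ed = %ΔQ / %ΔP = (-3650/22095) / (4.4/17.8) = -0.6682…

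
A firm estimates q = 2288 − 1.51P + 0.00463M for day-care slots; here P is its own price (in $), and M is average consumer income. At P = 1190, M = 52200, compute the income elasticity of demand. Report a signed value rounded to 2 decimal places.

0.33

At the given values, q = 2288 − 1.51(1190) + 0.00463(52200) = 732.786.
∂q/∂M = 0.00463.
E = (0.00463) × (52200/732.786) = 0.3298…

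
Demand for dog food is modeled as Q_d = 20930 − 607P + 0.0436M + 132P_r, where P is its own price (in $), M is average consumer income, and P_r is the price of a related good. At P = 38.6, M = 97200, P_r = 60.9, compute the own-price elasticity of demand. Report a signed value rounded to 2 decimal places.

-2.40

At the given values, Q_d = 20930 − 607(38.6) + 0.0436(97200) + 132(60.9) = 9776.52.
∂Q_d/∂P = −607.
E = (-607) × (38.6/9776.52) = -2.3965…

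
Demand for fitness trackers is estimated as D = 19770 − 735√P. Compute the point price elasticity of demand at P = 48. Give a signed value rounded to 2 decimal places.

dD/dP = −735/(2√P) = -53.0441. At P = 48, D = 14677.8.
Ed = (dD/dP)·(P/D) = (-53.0441) × (48/14677.8) = -0.1734…

-0.17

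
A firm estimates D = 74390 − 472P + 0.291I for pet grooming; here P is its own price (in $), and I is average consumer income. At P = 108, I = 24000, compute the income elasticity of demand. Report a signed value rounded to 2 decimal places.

At the given values, D = 74390 − 472(108) + 0.291(24000) = 30398.
∂D/∂I = 0.291.
E = (0.291) × (24000/30398) = 0.2297…

0.23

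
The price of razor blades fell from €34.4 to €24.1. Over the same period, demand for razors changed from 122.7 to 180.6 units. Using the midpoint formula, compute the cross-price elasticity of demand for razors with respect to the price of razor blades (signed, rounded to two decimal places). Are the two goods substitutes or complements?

-1.08; complements

%ΔQ_{razors} = (180.6 − 122.7)/avg = 57.9/151.65 = 0.381800…
%ΔP_{razor blades} = (24.1 − 34.4)/avg = -10.3/29.25 = -0.352136…
E_cross = (57.9/151.65) / (-10.3/29.25) = -1.0842…
E_cross < 0 ⇒ the goods are complements.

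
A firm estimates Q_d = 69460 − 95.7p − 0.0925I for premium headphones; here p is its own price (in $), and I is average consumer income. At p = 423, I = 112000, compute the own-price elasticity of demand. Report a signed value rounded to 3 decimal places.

At the given values, Q_d = 69460 − 95.7(423) − 0.0925(112000) = 18618.9.
∂Q_d/∂p = −95.7.
E = (-95.7) × (423/18618.9) = -2.17419…

-2.174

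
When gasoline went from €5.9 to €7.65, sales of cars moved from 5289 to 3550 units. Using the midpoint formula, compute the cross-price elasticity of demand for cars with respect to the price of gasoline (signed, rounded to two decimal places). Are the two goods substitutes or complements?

-1.52; complements

%ΔQ_{cars} = (3550 − 5289)/avg = -1739/4419.5 = -0.393483…
%ΔP_{gasoline} = (7.65 − 5.9)/avg = 1.75/6.775 = 0.258302…
E_cross = (-1739/4419.5) / (1.75/6.775) = -1.5233…
E_cross < 0 ⇒ the goods are complements.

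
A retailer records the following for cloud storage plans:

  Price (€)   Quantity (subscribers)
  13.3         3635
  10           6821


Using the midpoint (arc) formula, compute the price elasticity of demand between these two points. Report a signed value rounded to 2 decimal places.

%ΔQ = (6821 − 3635) / [(3635 + 6821)/2] = 3186/5228 = 0.609410…
%ΔP = (10 − 13.3) / [(13.3 + 10)/2] = -3.3/11.65 = -0.283261…
Arc Ed = %ΔQ / %ΔP = (3186/5228) / (-3.3/11.65) = -2.1514…

-2.15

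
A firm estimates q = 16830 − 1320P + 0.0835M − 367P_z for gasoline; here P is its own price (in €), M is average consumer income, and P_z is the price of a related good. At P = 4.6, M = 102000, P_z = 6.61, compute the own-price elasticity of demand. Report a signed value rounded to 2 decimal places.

At the given values, q = 16830 − 1320(4.6) + 0.0835(102000) − 367(6.61) = 16849.13.
∂q/∂P = −1320.
E = (-1320) × (4.6/16849.13) = -0.3603…

-0.36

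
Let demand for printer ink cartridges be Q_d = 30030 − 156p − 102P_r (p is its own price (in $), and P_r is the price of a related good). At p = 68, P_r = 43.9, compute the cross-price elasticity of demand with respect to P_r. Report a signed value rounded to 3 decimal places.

-0.300

At the given values, Q_d = 30030 − 156(68) − 102(43.9) = 14944.2.
∂Q_d/∂P_r = -102.
E = (-102) × (43.9/14944.2) = -0.29963…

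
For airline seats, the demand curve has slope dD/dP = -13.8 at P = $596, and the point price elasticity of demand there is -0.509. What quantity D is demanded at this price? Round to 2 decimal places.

16158.74

Ed = (dD/dP)·(P/D) ⇒ D = (dD/dP)·P/Ed = (-13.8)·596/(-0.509) = 16158.7426…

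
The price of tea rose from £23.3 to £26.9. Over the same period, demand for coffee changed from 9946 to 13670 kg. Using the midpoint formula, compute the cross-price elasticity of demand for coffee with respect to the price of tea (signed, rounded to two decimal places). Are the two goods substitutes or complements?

%ΔQ_{coffee} = (13670 − 9946)/avg = 3724/11808 = 0.315379…
%ΔP_{tea} = (26.9 − 23.3)/avg = 3.6/25.1 = 0.143426…
E_cross = (3724/11808) / (3.6/25.1) = 2.1988…
E_cross > 0 ⇒ the goods are substitutes.

2.20; substitutes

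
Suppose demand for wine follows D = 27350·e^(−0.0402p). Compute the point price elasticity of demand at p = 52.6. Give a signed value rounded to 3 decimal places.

-2.115

dD/dp = −0.0402·D = -132.696. At p = 52.6, D = 3300.9.
Ed = (dD/dp)·(p/D) = (-132.696) × (52.6/3300.9) = -2.11452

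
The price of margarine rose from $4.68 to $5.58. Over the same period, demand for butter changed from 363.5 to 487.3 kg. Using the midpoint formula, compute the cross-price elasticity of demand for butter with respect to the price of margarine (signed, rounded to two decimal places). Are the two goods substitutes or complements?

%ΔQ_{butter} = (487.3 − 363.5)/avg = 123.8/425.4 = 0.291020…
%ΔP_{margarine} = (5.58 − 4.68)/avg = 0.9/5.13 = 0.175438…
E_cross = (123.8/425.4) / (0.9/5.13) = 1.6588…
E_cross > 0 ⇒ the goods are substitutes.

1.66; substitutes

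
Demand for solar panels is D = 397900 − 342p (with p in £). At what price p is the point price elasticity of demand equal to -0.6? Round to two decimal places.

Ed = −342p/(397900 − 342p). Set this equal to -0.6:
342p = 0.6·(397900 − 342p) ⇒ 342p(1 + 0.6) = 0.6·397900
p = 0.6·397900 / (342·1.6) = 436.2938…

436.29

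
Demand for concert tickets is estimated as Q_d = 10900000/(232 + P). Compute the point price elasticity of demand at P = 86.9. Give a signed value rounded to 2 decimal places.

dQ_d/dP = −10900000/(232 + P)² = -107.181. At P = 86.9, Q_d = 34180.
Ed = (dQ_d/dP)·(P/Q_d) = (-107.181) × (86.9/34180) = -0.2724…

-0.27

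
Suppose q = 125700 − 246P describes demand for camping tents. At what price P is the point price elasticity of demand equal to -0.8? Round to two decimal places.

Ed = −246P/(125700 − 246P). Set this equal to -0.8:
246P = 0.8·(125700 − 246P) ⇒ 246P(1 + 0.8) = 0.8·125700
P = 0.8·125700 / (246·1.8) = 227.1002…

227.10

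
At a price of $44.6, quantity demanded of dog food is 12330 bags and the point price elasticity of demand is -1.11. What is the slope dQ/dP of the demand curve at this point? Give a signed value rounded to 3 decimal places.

Ed = (dQ/dP)·(P/Q) ⇒ dQ/dP = Ed·Q/P = (-1.11)·12330/44.6 = -306.86771…

-306.868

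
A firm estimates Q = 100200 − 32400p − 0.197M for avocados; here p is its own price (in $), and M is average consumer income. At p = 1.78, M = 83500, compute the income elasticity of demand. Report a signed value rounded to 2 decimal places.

-0.63

At the given values, Q = 100200 − 32400(1.78) − 0.197(83500) = 26078.5.
∂Q/∂M = -0.197.
E = (-0.197) × (83500/26078.5) = -0.6307…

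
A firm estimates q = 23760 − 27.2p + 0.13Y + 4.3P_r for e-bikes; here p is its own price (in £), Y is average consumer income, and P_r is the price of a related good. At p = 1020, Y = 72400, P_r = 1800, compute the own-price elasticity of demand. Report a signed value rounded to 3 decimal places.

At the given values, q = 23760 − 27.2(1020) + 0.13(72400) + 4.3(1800) = 13168.
∂q/∂p = −27.2.
E = (-27.2) × (1020/13168) = -2.10692…

-2.107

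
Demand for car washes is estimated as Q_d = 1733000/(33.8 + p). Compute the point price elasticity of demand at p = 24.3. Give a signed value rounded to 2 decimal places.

dQ_d/dp = −1733000/(33.8 + p)² = -513.389. At p = 24.3, Q_d = 29827.9.
Ed = (dQ_d/dp)·(p/Q_d) = (-513.389) × (24.3/29827.9) = -0.4182…

-0.42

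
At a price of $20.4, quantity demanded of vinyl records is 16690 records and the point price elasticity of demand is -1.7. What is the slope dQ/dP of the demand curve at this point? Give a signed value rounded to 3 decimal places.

-1390.833

Ed = (dQ/dP)·(P/Q) ⇒ dQ/dP = Ed·Q/P = (-1.7)·16690/20.4 = -1390.83333…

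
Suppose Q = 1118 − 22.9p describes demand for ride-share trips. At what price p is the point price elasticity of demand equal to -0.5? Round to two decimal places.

16.27

Ed = −22.9p/(1118 − 22.9p). Set this equal to -0.5:
22.9p = 0.5·(1118 − 22.9p) ⇒ 22.9p(1 + 0.5) = 0.5·1118
p = 0.5·1118 / (22.9·1.5) = 16.2736…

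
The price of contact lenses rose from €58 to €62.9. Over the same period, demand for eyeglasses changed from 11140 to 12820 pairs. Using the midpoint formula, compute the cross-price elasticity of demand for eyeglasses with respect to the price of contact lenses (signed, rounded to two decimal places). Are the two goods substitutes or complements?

%ΔQ_{eyeglasses} = (12820 − 11140)/avg = 1680/11980 = 0.140233…
%ΔP_{contact lenses} = (62.9 − 58)/avg = 4.9/60.45 = 0.081058…
E_cross = (1680/11980) / (4.9/60.45) = 1.7300…
E_cross > 0 ⇒ the goods are substitutes.

1.73; substitutes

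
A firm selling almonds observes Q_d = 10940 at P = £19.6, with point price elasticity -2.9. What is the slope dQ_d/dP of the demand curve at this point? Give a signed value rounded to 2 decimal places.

Ed = (dQ_d/dP)·(P/Q_d) ⇒ dQ_d/dP = Ed·Q_d/P = (-2.9)·10940/19.6 = -1618.6734…

-1618.67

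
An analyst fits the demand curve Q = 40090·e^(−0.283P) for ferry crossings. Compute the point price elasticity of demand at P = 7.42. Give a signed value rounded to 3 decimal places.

-2.100

dQ/dP = −0.283·Q = -1389.52. At P = 7.42, Q = 4909.97.
Ed = (dQ/dP)·(P/Q) = (-1389.52) × (7.42/4909.97) = -2.09986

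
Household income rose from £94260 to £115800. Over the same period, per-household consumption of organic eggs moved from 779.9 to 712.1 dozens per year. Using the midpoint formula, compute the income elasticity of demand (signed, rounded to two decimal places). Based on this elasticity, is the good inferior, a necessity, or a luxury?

-0.44; inferior

%ΔQ = (712.1 − 779.9)/[( 779.9 + 712.1)/2] = -67.8/746 = -0.090884…
%ΔIncome = (115800 − 94260)/[( 94260 + 115800)/2] = 21540/105030 = 0.205084…
E_income = (-67.8/746) / (21540/105030) = -0.4431…
E_income < 0 ⇒ inferior good.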